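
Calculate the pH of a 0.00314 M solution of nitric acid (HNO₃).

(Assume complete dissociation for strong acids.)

[H⁺] = 0.00314 M for strong acid. pH = -log[H⁺] = -log(0.00314)

pH = 2.50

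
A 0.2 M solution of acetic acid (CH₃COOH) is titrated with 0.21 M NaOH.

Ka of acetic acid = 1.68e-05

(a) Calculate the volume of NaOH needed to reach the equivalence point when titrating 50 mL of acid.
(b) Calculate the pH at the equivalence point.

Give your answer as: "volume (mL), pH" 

moles acid = 0.2 × 50/1000 = 0.01 mol; V_base = moles/0.21 × 1000 = 47.6 mL. At equivalence only the conjugate base is present: [A⁻] = 0.01/0.098 = 1.0244e-01 M. Kb = Kw/Ka = 5.95e-10; [OH⁻] = √(Kb × [A⁻]) = 7.8087e-06; pOH = 5.11; pH = 14 - pOH = 8.89.

V = 47.6 mL, pH = 8.89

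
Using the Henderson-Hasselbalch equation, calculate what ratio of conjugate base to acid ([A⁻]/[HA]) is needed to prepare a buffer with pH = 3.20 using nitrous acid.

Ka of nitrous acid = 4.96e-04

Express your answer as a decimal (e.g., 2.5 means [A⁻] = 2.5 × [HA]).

pKa = -log(4.96e-04) = 3.3045. pH = pKa + log([A⁻]/[HA]), so log([A⁻]/[HA]) = pH − pKa = 3.20 − 3.3045 = -0.1045. [A⁻]/[HA] = 10^(-0.1045) = 0.786

[A⁻]/[HA] = 0.786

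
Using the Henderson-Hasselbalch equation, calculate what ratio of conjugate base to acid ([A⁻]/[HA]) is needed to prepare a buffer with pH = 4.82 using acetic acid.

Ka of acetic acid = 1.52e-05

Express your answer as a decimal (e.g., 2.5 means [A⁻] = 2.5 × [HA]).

pKa = -log(1.52e-05) = 4.8182. pH = pKa + log([A⁻]/[HA]), so log([A⁻]/[HA]) = pH − pKa = 4.82 − 4.8182 = 0.0018. [A⁻]/[HA] = 10^(0.0018) = 1.00

[A⁻]/[HA] = 1.00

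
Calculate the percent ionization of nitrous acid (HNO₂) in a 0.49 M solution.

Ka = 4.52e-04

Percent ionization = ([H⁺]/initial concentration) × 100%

Using Ka equilibrium: x² + Ka×x - Ka×C = 0. Solving: [H⁺] = 1.4658e-02. Percent = (1.4658e-02/0.49) × 100

Percent ionization = 2.99%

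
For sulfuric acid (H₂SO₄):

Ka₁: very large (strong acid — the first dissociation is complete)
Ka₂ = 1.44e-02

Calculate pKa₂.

pKa₂ = -log(Ka₂) = -log(1.44e-02) = 1.84.

pK_{a2} = 1.84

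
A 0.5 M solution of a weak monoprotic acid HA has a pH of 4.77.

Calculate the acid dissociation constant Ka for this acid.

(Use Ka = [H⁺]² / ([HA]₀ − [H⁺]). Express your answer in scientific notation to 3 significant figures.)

[H⁺] = 10^(−pH) = 10^(−4.77) = 1.698e-05 M. For HA ⇌ H⁺ + A⁻, Ka = [H⁺][A⁻]/[HA] = [H⁺]² / ([HA]₀ − [H⁺]) = (1.698e-05)² / (0.5 − 1.698e-05) = 5.77e-10.

K_a = 5.77e-10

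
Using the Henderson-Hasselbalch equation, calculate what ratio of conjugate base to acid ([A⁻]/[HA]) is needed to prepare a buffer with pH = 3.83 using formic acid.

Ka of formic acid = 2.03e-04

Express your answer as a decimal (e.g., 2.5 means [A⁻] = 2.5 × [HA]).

pKa = -log(2.03e-04) = 3.6925. pH = pKa + log([A⁻]/[HA]), so log([A⁻]/[HA]) = pH − pKa = 3.83 − 3.6925 = 0.1375. [A⁻]/[HA] = 10^(0.1375) = 1.37

[A⁻]/[HA] = 1.37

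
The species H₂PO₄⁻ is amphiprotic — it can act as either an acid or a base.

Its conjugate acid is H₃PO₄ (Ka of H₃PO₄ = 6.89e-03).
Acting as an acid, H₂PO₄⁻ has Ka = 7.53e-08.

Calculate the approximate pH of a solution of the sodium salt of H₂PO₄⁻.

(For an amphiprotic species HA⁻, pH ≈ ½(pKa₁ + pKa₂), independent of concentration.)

pKa₁ = -log(6.89e-03) = 2.16; pKa₂ = -log(7.53e-08) = 7.12. For an amphiprotic species, pH ≈ ½(pKa₁ + pKa₂) = ½(2.16 + 7.12) = 4.64.

pH = 4.64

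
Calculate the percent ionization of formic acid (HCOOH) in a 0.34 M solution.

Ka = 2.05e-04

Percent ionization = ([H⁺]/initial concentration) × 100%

Using Ka equilibrium: x² + Ka×x - Ka×C = 0. Solving: [H⁺] = 8.2468e-03. Percent = (8.2468e-03/0.34) × 100

Percent ionization = 2.43%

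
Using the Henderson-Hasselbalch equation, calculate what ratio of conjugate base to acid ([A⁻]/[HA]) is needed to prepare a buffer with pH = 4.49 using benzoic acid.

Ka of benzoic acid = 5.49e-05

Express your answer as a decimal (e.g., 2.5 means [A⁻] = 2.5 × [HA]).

pKa = -log(5.49e-05) = 4.2604. pH = pKa + log([A⁻]/[HA]), so log([A⁻]/[HA]) = pH − pKa = 4.49 − 4.2604 = 0.2296. [A⁻]/[HA] = 10^(0.2296) = 1.70

[A⁻]/[HA] = 1.70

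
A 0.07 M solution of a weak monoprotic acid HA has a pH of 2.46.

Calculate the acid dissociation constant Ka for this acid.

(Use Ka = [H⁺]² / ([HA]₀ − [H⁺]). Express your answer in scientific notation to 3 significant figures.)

[H⁺] = 10^(−pH) = 10^(−2.46) = 3.467e-03 M. For HA ⇌ H⁺ + A⁻, Ka = [H⁺][A⁻]/[HA] = [H⁺]² / ([HA]₀ − [H⁺]) = (3.467e-03)² / (0.07 − 3.467e-03) = 1.81e-04.

K_a = 1.81e-04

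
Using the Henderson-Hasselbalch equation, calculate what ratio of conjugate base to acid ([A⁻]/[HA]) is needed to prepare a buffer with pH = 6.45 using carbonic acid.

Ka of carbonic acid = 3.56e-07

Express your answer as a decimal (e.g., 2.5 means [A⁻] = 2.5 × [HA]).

pKa = -log(3.56e-07) = 6.4486. pH = pKa + log([A⁻]/[HA]), so log([A⁻]/[HA]) = pH − pKa = 6.45 − 6.4486 = 0.0014. [A⁻]/[HA] = 10^(0.0014) = 1.00

[A⁻]/[HA] = 1.00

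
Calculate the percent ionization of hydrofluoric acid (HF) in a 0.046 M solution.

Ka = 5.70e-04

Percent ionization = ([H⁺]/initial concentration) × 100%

Using Ka equilibrium: x² + Ka×x - Ka×C = 0. Solving: [H⁺] = 4.8435e-03. Percent = (4.8435e-03/0.046) × 100

Percent ionization = 10.5%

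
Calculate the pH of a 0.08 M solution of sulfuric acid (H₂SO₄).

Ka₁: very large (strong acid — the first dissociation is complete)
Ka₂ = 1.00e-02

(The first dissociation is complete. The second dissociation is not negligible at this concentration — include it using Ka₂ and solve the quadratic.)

First dissociation is complete: [H⁺]₀ = [HSO₄⁻]₀ = C = 0.08 M. Second dissociation HSO₄⁻ ⇌ H⁺ + SO₄²⁻: let x = [SO₄²⁻]. Ka₂ = (C + x)·x / (C − x) = 1.00e-02 → x² + (C + Ka₂)·x − Ka₂·C = 0 → x² + 0.09000·x − 8.000e-04 = 0. x = (−0.09000 + √(0.09000² + 4 × 8.000e-04)) / 2 = 8.1507e-03 M. [H⁺] = C + x = 0.08 + 8.1507e-03 = 8.8151e-02 M. pH = -log(8.8151e-02) = 1.05.

pH = 1.05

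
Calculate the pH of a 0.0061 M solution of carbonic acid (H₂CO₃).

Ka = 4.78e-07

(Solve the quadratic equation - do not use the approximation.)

x² + Ka×x - Ka×C = 0. Using quadratic formula: [H⁺] = 5.3760e-05

pH = 4.27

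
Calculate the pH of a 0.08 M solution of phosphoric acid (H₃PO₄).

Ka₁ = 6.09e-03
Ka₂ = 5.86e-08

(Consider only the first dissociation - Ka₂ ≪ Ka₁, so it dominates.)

First dissociation dominates. From Ka₁ = [H⁺][HA⁻]/[H₂A], x² + Ka₁·x − Ka₁·C = 0 with C = 0.08 M and Ka₁ = 6.09e-03. Solving: [H⁺] = (−Ka₁ + √(Ka₁² + 4·Ka₁·C)) / 2 = 1.9237e-02 M. pH = -log(1.9237e-02) = 1.72.

pH = 1.72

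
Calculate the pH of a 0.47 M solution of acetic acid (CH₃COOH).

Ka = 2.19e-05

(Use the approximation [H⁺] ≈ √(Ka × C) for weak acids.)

[H⁺] = √(Ka × C) = √(2.19e-05 × 0.47) = 3.2083e-03. pH = -log(3.2083e-03)

pH = 2.49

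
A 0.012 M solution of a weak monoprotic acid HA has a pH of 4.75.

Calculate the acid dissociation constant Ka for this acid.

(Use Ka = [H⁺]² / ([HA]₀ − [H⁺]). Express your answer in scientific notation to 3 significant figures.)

[H⁺] = 10^(−pH) = 10^(−4.75) = 1.778e-05 M. For HA ⇌ H⁺ + A⁻, Ka = [H⁺][A⁻]/[HA] = [H⁺]² / ([HA]₀ − [H⁺]) = (1.778e-05)² / (0.012 − 1.778e-05) = 2.64e-08.

K_a = 2.64e-08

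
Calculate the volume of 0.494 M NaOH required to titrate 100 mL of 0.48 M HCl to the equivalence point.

At equivalence: moles acid = moles base. moles HCl = 0.48 × 100/1000 = 0.048 mol. V_base = moles / 0.494 × 1000 = 97.2 mL.

V_{base} = 97.2 mL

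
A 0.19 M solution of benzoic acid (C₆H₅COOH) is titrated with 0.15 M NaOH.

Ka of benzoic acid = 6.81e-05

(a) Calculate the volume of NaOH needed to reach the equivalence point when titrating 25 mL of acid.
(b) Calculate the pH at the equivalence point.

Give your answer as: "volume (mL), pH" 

moles acid = 0.19 × 25/1000 = 0.00475 mol; V_base = moles/0.15 × 1000 = 31.7 mL. At equivalence only the conjugate base is present: [A⁻] = 0.00475/0.057 = 8.3824e-02 M. Kb = Kw/Ka = 1.47e-10; [OH⁻] = √(Kb × [A⁻]) = 3.5084e-06; pOH = 5.45; pH = 14 - pOH = 8.55.

V = 31.7 mL, pH = 8.55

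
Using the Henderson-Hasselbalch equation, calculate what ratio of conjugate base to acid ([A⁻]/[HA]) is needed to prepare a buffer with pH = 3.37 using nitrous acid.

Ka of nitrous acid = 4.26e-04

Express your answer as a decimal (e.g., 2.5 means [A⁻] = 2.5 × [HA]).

pKa = -log(4.26e-04) = 3.3706. pH = pKa + log([A⁻]/[HA]), so log([A⁻]/[HA]) = pH − pKa = 3.37 − 3.3706 = -0.0006. [A⁻]/[HA] = 10^(-0.0006) = 0.999

[A⁻]/[HA] = 0.999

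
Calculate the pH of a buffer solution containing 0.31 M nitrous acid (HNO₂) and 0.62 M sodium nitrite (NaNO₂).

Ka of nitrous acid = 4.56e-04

pKa = -log(4.56e-04) = 3.34. pH = pKa + log([A⁻]/[HA]) = 3.34 + log(0.62/0.31)

pH = 3.64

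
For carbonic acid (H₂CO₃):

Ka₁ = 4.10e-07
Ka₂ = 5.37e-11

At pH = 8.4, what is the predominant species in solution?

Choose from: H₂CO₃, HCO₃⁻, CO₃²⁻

pKa₁ = 6.39, pKa₂ = 10.27. For a polyprotic acid the predominant species crosses at each pKa: below pKa_n the protonated form dominates, above it the deprotonated form does. At pH = 8.4, the predominant species is HCO₃⁻.

HCO₃⁻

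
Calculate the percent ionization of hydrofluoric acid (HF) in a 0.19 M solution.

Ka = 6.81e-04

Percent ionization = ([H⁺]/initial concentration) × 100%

Using Ka equilibrium: x² + Ka×x - Ka×C = 0. Solving: [H⁺] = 1.1040e-02. Percent = (1.1040e-02/0.19) × 100

Percent ionization = 5.81%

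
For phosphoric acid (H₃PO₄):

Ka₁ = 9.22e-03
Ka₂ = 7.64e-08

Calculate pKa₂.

pKa₂ = -log(Ka₂) = -log(7.64e-08) = 7.12.

pK_{a2} = 7.12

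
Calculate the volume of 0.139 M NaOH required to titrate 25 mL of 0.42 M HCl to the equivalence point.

At equivalence: moles acid = moles base. moles HCl = 0.42 × 25/1000 = 0.0105 mol. V_base = moles / 0.139 × 1000 = 75.5 mL.

V_{base} = 75.5 mL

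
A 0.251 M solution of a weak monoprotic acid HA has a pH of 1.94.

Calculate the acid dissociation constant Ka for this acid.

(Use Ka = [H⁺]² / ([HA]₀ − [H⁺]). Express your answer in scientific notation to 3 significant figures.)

[H⁺] = 10^(−pH) = 10^(−1.94) = 1.148e-02 M. For HA ⇌ H⁺ + A⁻, Ka = [H⁺][A⁻]/[HA] = [H⁺]² / ([HA]₀ − [H⁺]) = (1.148e-02)² / (0.251 − 1.148e-02) = 5.50e-04.

K_a = 5.50e-04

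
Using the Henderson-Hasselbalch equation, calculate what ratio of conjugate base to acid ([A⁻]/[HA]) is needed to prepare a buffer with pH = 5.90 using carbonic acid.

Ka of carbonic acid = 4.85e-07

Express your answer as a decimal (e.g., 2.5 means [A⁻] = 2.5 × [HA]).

pKa = -log(4.85e-07) = 6.3143. pH = pKa + log([A⁻]/[HA]), so log([A⁻]/[HA]) = pH − pKa = 5.90 − 6.3143 = -0.4143. [A⁻]/[HA] = 10^(-0.4143) = 0.385

[A⁻]/[HA] = 0.385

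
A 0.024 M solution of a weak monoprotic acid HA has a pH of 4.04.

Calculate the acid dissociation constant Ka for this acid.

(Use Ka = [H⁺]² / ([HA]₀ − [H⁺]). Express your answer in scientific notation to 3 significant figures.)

[H⁺] = 10^(−pH) = 10^(−4.04) = 9.120e-05 M. For HA ⇌ H⁺ + A⁻, Ka = [H⁺][A⁻]/[HA] = [H⁺]² / ([HA]₀ − [H⁺]) = (9.120e-05)² / (0.024 − 9.120e-05) = 3.48e-07.

K_a = 3.48e-07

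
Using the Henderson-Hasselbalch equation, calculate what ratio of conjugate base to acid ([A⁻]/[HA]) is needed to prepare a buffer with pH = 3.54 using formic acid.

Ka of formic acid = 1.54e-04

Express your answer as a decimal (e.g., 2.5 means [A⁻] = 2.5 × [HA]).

pKa = -log(1.54e-04) = 3.8125. pH = pKa + log([A⁻]/[HA]), so log([A⁻]/[HA]) = pH − pKa = 3.54 − 3.8125 = -0.2725. [A⁻]/[HA] = 10^(-0.2725) = 0.534

[A⁻]/[HA] = 0.534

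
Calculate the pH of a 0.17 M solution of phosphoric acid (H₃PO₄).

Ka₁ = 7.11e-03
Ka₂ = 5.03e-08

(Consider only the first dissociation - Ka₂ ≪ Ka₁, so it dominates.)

First dissociation dominates. From Ka₁ = [H⁺][HA⁻]/[H₂A], x² + Ka₁·x − Ka₁·C = 0 with C = 0.17 M and Ka₁ = 7.11e-03. Solving: [H⁺] = (−Ka₁ + √(Ka₁² + 4·Ka₁·C)) / 2 = 3.1393e-02 M. pH = -log(3.1393e-02) = 1.50.

pH = 1.50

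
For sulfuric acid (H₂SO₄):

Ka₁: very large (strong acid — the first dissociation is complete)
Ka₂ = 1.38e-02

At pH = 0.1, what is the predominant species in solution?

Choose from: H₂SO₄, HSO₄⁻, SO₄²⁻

The first dissociation is complete, so H₂SO₄ itself is never the predominant species in water; pKa₂ = -log(1.38e-02) = 1.86. For a polyprotic acid the predominant species crosses at each pKa: below pKa_n the protonated form dominates, above it the deprotonated form does. At pH = 0.1, the predominant species is HSO₄⁻.

HSO₄⁻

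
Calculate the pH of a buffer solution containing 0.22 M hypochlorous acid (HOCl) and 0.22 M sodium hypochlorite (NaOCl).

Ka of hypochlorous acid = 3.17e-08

pKa = -log(3.17e-08) = 7.50. pH = pKa + log([A⁻]/[HA]) = 7.50 + log(0.22/0.22)

pH = 7.50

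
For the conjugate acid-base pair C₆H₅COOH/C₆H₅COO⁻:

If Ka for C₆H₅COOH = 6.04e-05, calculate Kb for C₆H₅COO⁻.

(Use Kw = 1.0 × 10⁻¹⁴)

For a conjugate pair Ka × Kb = Kw, so Kb = Kw/Ka = 1.0 × 10⁻¹⁴ / 6.04e-05 = 1.66e-10.

K_b = 1.66e-10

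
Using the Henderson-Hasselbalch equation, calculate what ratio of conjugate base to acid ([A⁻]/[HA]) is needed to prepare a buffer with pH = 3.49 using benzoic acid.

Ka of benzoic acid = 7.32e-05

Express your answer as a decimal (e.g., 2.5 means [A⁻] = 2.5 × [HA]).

pKa = -log(7.32e-05) = 4.1355. pH = pKa + log([A⁻]/[HA]), so log([A⁻]/[HA]) = pH − pKa = 3.49 − 4.1355 = -0.6455. [A⁻]/[HA] = 10^(-0.6455) = 0.226

[A⁻]/[HA] = 0.226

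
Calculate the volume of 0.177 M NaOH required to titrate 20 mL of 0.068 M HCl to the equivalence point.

At equivalence: moles acid = moles base. moles HCl = 0.068 × 20/1000 = 0.00136 mol. V_base = moles / 0.177 × 1000 = 7.7 mL.

V_{base} = 7.7 mL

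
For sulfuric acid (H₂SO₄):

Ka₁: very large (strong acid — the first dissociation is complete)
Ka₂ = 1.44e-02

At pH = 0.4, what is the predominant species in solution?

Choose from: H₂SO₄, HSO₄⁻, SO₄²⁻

The first dissociation is complete, so H₂SO₄ itself is never the predominant species in water; pKa₂ = -log(1.44e-02) = 1.84. For a polyprotic acid the predominant species crosses at each pKa: below pKa_n the protonated form dominates, above it the deprotonated form does. At pH = 0.4, the predominant species is HSO₄⁻.

HSO₄⁻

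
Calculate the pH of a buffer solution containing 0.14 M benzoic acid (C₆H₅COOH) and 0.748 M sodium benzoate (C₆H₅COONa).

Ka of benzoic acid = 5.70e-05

pKa = -log(5.70e-05) = 4.24. pH = pKa + log([A⁻]/[HA]) = 4.24 + log(0.748/0.14)

pH = 4.97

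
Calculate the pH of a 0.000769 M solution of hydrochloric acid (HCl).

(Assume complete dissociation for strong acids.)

[H⁺] = 0.000769 M for strong acid. pH = -log[H⁺] = -log(0.000769)

pH = 3.11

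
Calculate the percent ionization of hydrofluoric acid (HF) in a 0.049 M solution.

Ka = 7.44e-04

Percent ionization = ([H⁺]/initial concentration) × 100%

Using Ka equilibrium: x² + Ka×x - Ka×C = 0. Solving: [H⁺] = 5.6773e-03. Percent = (5.6773e-03/0.049) × 100

Percent ionization = 11.6%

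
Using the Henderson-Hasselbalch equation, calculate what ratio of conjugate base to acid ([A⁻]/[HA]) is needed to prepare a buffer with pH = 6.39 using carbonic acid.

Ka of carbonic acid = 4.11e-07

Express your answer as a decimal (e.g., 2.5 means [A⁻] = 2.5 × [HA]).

pKa = -log(4.11e-07) = 6.3862. pH = pKa + log([A⁻]/[HA]), so log([A⁻]/[HA]) = pH − pKa = 6.39 − 6.3862 = 0.0038. [A⁻]/[HA] = 10^(0.0038) = 1.01

[A⁻]/[HA] = 1.01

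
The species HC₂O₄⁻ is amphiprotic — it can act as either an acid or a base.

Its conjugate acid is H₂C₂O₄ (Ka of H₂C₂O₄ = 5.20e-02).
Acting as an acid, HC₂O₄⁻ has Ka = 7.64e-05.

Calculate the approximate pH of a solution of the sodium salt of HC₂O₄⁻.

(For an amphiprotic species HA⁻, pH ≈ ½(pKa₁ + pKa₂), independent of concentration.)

pKa₁ = -log(5.20e-02) = 1.28; pKa₂ = -log(7.64e-05) = 4.12. For an amphiprotic species, pH ≈ ½(pKa₁ + pKa₂) = ½(1.28 + 4.12) = 2.70.

pH = 2.70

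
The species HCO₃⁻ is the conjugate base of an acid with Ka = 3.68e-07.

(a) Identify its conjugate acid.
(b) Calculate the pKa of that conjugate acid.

(a) The conjugate acid is formed by adding one H⁺ to HCO₃⁻, giving H₂CO₃. (b) pKa = -log(Ka) = -log(3.68e-07) = 6.43.

Conjugate acid: H₂CO₃; pK_a = 6.43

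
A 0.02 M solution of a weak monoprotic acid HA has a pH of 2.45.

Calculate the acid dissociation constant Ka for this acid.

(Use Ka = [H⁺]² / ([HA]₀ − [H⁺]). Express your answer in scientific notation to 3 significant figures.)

[H⁺] = 10^(−pH) = 10^(−2.45) = 3.548e-03 M. For HA ⇌ H⁺ + A⁻, Ka = [H⁺][A⁻]/[HA] = [H⁺]² / ([HA]₀ − [H⁺]) = (3.548e-03)² / (0.02 − 3.548e-03) = 7.65e-04.

K_a = 7.65e-04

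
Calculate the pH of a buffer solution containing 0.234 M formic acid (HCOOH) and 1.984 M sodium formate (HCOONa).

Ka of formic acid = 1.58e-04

pKa = -log(1.58e-04) = 3.80. pH = pKa + log([A⁻]/[HA]) = 3.80 + log(1.984/0.234)

pH = 4.73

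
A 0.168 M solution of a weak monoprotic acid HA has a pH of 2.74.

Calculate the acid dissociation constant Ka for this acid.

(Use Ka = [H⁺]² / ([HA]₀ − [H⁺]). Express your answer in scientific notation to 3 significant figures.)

[H⁺] = 10^(−pH) = 10^(−2.74) = 1.820e-03 M. For HA ⇌ H⁺ + A⁻, Ka = [H⁺][A⁻]/[HA] = [H⁺]² / ([HA]₀ − [H⁺]) = (1.820e-03)² / (0.168 − 1.820e-03) = 1.99e-05.

K_a = 1.99e-05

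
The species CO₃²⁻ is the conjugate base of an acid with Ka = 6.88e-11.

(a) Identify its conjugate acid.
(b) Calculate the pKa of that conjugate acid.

(a) The conjugate acid is formed by adding one H⁺ to CO₃²⁻, giving HCO₃⁻. (b) pKa = -log(Ka) = -log(6.88e-11) = 10.16.

Conjugate acid: HCO₃⁻; pK_a = 10.16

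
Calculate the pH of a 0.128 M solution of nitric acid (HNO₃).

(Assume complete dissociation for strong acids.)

[H⁺] = 0.128 M for strong acid. pH = -log[H⁺] = -log(0.128)

pH = 0.89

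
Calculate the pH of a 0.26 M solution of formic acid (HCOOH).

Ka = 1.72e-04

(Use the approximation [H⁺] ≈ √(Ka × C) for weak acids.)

[H⁺] = √(Ka × C) = √(1.72e-04 × 0.26) = 6.6873e-03. pH = -log(6.6873e-03)

pH = 2.17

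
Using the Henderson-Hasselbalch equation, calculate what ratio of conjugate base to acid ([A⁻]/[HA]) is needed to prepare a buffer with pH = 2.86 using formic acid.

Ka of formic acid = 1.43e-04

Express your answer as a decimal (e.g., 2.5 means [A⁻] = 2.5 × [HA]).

pKa = -log(1.43e-04) = 3.8447. pH = pKa + log([A⁻]/[HA]), so log([A⁻]/[HA]) = pH − pKa = 2.86 − 3.8447 = -0.9847. [A⁻]/[HA] = 10^(-0.9847) = 0.104

[A⁻]/[HA] = 0.104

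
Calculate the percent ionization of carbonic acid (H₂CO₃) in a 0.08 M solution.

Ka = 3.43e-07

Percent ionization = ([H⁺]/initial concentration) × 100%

Using Ka equilibrium: x² + Ka×x - Ka×C = 0. Solving: [H⁺] = 1.6548e-04. Percent = (1.6548e-04/0.08) × 100

Percent ionization = 0.207%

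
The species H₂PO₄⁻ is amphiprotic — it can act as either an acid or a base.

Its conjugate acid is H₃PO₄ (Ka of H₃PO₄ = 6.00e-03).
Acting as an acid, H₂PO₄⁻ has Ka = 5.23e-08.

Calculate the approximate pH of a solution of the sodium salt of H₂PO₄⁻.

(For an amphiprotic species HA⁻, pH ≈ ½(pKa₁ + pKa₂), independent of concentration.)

pKa₁ = -log(6.00e-03) = 2.22; pKa₂ = -log(5.23e-08) = 7.28. For an amphiprotic species, pH ≈ ½(pKa₁ + pKa₂) = ½(2.22 + 7.28) = 4.75.

pH = 4.75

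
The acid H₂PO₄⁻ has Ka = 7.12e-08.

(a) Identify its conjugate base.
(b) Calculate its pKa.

(a) The conjugate base is formed by removing one H⁺ from H₂PO₄⁻, giving HPO₄²⁻. (b) pKa = -log(Ka) = -log(7.12e-08) = 7.15.

Conjugate base: HPO₄²⁻; pK_a = 7.15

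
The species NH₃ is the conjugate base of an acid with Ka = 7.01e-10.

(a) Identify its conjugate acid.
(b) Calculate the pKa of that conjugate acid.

(a) The conjugate acid is formed by adding one H⁺ to NH₃, giving NH₄⁺. (b) pKa = -log(Ka) = -log(7.01e-10) = 9.15.

Conjugate acid: NH₄⁺; pK_a = 9.15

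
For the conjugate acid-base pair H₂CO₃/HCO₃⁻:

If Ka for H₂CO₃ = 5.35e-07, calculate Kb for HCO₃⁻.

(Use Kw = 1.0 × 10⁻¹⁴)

For a conjugate pair Ka × Kb = Kw, so Kb = Kw/Ka = 1.0 × 10⁻¹⁴ / 5.35e-07 = 1.87e-08.

K_b = 1.87e-08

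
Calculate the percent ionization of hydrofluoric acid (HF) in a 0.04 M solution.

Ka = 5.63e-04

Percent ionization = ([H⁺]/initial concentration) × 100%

Using Ka equilibrium: x² + Ka×x - Ka×C = 0. Solving: [H⁺] = 4.4724e-03. Percent = (4.4724e-03/0.04) × 100

Percent ionization = 11.2%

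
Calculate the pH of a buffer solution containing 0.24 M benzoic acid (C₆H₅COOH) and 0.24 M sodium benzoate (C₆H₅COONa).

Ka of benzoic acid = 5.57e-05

pKa = -log(5.57e-05) = 4.25. pH = pKa + log([A⁻]/[HA]) = 4.25 + log(0.24/0.24)

pH = 4.25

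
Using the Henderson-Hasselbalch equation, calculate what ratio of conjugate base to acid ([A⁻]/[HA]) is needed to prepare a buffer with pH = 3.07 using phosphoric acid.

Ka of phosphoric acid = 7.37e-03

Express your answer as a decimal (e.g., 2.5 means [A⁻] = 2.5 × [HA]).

pKa = -log(7.37e-03) = 2.1325. pH = pKa + log([A⁻]/[HA]), so log([A⁻]/[HA]) = pH − pKa = 3.07 − 2.1325 = 0.9375. [A⁻]/[HA] = 10^(0.9375) = 8.66

[A⁻]/[HA] = 8.66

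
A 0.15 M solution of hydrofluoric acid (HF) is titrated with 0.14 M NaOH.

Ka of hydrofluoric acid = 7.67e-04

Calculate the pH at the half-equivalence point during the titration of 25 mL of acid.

At half-equivalence [HA] = [A⁻], so Henderson-Hasselbalch gives pH = pKa = -log(7.67e-04) = 3.12.

pH = pKa = 3.12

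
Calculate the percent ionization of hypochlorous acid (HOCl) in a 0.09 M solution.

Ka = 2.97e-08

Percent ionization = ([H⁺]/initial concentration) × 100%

Using Ka equilibrium: x² + Ka×x - Ka×C = 0. Solving: [H⁺] = 5.1686e-05. Percent = (5.1686e-05/0.09) × 100

Percent ionization = 0.0574%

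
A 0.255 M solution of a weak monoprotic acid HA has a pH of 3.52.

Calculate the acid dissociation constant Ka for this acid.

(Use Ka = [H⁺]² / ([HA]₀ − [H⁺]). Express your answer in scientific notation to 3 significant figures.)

[H⁺] = 10^(−pH) = 10^(−3.52) = 3.020e-04 M. For HA ⇌ H⁺ + A⁻, Ka = [H⁺][A⁻]/[HA] = [H⁺]² / ([HA]₀ − [H⁺]) = (3.020e-04)² / (0.255 − 3.020e-04) = 3.58e-07.

K_a = 3.58e-07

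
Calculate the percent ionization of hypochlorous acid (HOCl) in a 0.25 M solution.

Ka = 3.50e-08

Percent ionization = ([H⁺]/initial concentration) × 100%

Using Ka equilibrium: x² + Ka×x - Ka×C = 0. Solving: [H⁺] = 9.3524e-05. Percent = (9.3524e-05/0.25) × 100

Percent ionization = 0.0374%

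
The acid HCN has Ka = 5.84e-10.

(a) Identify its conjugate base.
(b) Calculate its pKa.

(a) The conjugate base is formed by removing one H⁺ from HCN, giving CN⁻. (b) pKa = -log(Ka) = -log(5.84e-10) = 9.23.

Conjugate base: CN⁻; pK_a = 9.23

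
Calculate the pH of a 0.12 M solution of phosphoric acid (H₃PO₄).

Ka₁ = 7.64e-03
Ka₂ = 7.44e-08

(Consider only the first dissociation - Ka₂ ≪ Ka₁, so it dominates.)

First dissociation dominates. From Ka₁ = [H⁺][HA⁻]/[H₂A], x² + Ka₁·x − Ka₁·C = 0 with C = 0.12 M and Ka₁ = 7.64e-03. Solving: [H⁺] = (−Ka₁ + √(Ka₁² + 4·Ka₁·C)) / 2 = 2.6699e-02 M. pH = -log(2.6699e-02) = 1.57.

pH = 1.57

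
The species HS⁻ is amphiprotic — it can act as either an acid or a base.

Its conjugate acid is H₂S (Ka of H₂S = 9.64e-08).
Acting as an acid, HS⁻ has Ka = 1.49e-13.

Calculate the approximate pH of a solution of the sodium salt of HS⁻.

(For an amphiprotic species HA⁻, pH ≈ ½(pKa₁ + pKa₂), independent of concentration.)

pKa₁ = -log(9.64e-08) = 7.02; pKa₂ = -log(1.49e-13) = 12.83. For an amphiprotic species, pH ≈ ½(pKa₁ + pKa₂) = ½(7.02 + 12.83) = 9.92.

pH = 9.92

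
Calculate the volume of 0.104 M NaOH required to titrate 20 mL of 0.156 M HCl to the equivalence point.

At equivalence: moles acid = moles base. moles HCl = 0.156 × 20/1000 = 0.00312 mol. V_base = moles / 0.104 × 1000 = 30.0 mL.

V_{base} = 30.0 mL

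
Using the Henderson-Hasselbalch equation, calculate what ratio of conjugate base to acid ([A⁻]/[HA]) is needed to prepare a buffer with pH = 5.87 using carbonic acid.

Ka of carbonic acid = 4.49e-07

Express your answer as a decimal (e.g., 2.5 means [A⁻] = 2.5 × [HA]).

pKa = -log(4.49e-07) = 6.3478. pH = pKa + log([A⁻]/[HA]), so log([A⁻]/[HA]) = pH − pKa = 5.87 − 6.3478 = -0.4778. [A⁻]/[HA] = 10^(-0.4778) = 0.333

[A⁻]/[HA] = 0.333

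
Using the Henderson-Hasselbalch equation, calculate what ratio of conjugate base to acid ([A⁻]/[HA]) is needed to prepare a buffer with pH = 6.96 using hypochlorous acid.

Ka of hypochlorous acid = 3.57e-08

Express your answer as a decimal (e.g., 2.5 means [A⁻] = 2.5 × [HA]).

pKa = -log(3.57e-08) = 7.4473. pH = pKa + log([A⁻]/[HA]), so log([A⁻]/[HA]) = pH − pKa = 6.96 − 7.4473 = -0.4873. [A⁻]/[HA] = 10^(-0.4873) = 0.326

[A⁻]/[HA] = 0.326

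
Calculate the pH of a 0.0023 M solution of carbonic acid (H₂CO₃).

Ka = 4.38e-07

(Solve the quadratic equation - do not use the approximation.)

x² + Ka×x - Ka×C = 0. Using quadratic formula: [H⁺] = 3.1521e-05

pH = 4.50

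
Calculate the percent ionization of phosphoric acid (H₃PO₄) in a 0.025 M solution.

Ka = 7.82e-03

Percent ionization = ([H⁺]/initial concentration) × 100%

Using Ka equilibrium: x² + Ka×x - Ka×C = 0. Solving: [H⁺] = 1.0609e-02. Percent = (1.0609e-02/0.025) × 100

Percent ionization = 42.4%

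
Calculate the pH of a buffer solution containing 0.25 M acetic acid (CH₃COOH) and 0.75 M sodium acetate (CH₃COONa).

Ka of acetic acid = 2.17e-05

pKa = -log(2.17e-05) = 4.66. pH = pKa + log([A⁻]/[HA]) = 4.66 + log(0.75/0.25)

pH = 5.14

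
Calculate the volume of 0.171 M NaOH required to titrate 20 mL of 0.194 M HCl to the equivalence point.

At equivalence: moles acid = moles base. moles HCl = 0.194 × 20/1000 = 0.00388 mol. V_base = moles / 0.171 × 1000 = 22.7 mL.

V_{base} = 22.7 mL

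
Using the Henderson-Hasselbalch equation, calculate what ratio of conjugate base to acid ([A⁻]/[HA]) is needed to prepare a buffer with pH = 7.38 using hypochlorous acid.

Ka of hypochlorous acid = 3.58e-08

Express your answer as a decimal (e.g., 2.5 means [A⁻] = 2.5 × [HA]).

pKa = -log(3.58e-08) = 7.4461. pH = pKa + log([A⁻]/[HA]), so log([A⁻]/[HA]) = pH − pKa = 7.38 − 7.4461 = -0.0661. [A⁻]/[HA] = 10^(-0.0661) = 0.859

[A⁻]/[HA] = 0.859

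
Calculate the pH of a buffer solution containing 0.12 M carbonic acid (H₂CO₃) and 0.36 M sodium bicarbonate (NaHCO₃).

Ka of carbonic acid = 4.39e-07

pKa = -log(4.39e-07) = 6.36. pH = pKa + log([A⁻]/[HA]) = 6.36 + log(0.36/0.12)

pH = 6.83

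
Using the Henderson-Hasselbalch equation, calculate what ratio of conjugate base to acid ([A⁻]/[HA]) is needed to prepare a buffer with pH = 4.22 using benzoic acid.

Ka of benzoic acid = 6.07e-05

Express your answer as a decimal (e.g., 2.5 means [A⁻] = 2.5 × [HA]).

pKa = -log(6.07e-05) = 4.2168. pH = pKa + log([A⁻]/[HA]), so log([A⁻]/[HA]) = pH − pKa = 4.22 − 4.2168 = 0.0032. [A⁻]/[HA] = 10^(0.0032) = 1.01

[A⁻]/[HA] = 1.01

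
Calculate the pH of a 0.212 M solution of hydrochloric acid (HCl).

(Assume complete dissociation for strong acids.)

[H⁺] = 0.212 M for strong acid. pH = -log[H⁺] = -log(0.212)

pH = 0.67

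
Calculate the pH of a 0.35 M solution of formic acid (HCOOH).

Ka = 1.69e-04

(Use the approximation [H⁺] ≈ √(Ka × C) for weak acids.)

[H⁺] = √(Ka × C) = √(1.69e-04 × 0.35) = 7.6909e-03. pH = -log(7.6909e-03)

pH = 2.11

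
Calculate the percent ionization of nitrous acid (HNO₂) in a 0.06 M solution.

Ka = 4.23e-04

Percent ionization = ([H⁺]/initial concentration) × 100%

Using Ka equilibrium: x² + Ka×x - Ka×C = 0. Solving: [H⁺] = 4.8308e-03. Percent = (4.8308e-03/0.06) × 100

Percent ionization = 8.05%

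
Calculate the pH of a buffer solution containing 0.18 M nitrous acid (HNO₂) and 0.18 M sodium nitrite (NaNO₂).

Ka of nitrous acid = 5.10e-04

pKa = -log(5.10e-04) = 3.29. pH = pKa + log([A⁻]/[HA]) = 3.29 + log(0.18/0.18)

pH = 3.29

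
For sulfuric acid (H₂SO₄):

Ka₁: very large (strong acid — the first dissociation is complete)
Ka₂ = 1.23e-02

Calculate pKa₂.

pKa₂ = -log(Ka₂) = -log(1.23e-02) = 1.91.

pK_{a2} = 1.91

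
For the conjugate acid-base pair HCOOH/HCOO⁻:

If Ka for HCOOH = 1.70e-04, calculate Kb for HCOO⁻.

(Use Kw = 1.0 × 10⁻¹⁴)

For a conjugate pair Ka × Kb = Kw, so Kb = Kw/Ka = 1.0 × 10⁻¹⁴ / 1.70e-04 = 5.88e-11.

K_b = 5.88e-11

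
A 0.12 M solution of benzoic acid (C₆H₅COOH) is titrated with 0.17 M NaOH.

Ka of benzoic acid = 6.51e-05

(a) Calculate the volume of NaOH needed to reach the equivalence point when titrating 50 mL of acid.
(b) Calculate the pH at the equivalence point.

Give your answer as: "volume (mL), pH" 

moles acid = 0.12 × 50/1000 = 0.006 mol; V_base = moles/0.17 × 1000 = 35.3 mL. At equivalence only the conjugate base is present: [A⁻] = 0.006/0.085 = 7.0345e-02 M. Kb = Kw/Ka = 1.54e-10; [OH⁻] = √(Kb × [A⁻]) = 3.2872e-06; pOH = 5.48; pH = 14 - pOH = 8.52.

V = 35.3 mL, pH = 8.52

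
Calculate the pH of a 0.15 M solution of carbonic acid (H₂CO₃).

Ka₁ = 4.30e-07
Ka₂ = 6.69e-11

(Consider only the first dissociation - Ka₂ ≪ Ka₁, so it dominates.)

First dissociation dominates. From Ka₁ = [H⁺][HA⁻]/[H₂A], x² + Ka₁·x − Ka₁·C = 0 with C = 0.15 M and Ka₁ = 4.30e-07. Solving: [H⁺] = (−Ka₁ + √(Ka₁² + 4·Ka₁·C)) / 2 = 2.5375e-04 M. pH = -log(2.5375e-04) = 3.60.

pH = 3.60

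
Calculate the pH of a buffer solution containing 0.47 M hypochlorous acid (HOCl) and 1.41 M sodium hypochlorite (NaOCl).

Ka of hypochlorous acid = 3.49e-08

pKa = -log(3.49e-08) = 7.46. pH = pKa + log([A⁻]/[HA]) = 7.46 + log(1.41/0.47)

pH = 7.93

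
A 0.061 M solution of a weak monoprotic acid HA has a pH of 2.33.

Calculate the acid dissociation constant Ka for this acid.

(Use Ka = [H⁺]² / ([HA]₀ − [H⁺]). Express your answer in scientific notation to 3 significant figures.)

[H⁺] = 10^(−pH) = 10^(−2.33) = 4.677e-03 M. For HA ⇌ H⁺ + A⁻, Ka = [H⁺][A⁻]/[HA] = [H⁺]² / ([HA]₀ − [H⁺]) = (4.677e-03)² / (0.061 − 4.677e-03) = 3.88e-04.

K_a = 3.88e-04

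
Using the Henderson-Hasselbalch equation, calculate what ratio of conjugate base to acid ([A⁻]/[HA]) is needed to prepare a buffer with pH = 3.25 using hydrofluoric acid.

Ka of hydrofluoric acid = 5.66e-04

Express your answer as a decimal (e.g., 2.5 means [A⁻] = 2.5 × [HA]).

pKa = -log(5.66e-04) = 3.2472. pH = pKa + log([A⁻]/[HA]), so log([A⁻]/[HA]) = pH − pKa = 3.25 − 3.2472 = 0.0028. [A⁻]/[HA] = 10^(0.0028) = 1.01

[A⁻]/[HA] = 1.01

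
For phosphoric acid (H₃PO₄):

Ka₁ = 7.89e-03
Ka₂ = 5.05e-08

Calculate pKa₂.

pKa₂ = -log(Ka₂) = -log(5.05e-08) = 7.30.

pK_{a2} = 7.30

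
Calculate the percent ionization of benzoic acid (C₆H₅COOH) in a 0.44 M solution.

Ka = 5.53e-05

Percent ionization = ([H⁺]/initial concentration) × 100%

Using Ka equilibrium: x² + Ka×x - Ka×C = 0. Solving: [H⁺] = 4.9052e-03. Percent = (4.9052e-03/0.44) × 100

Percent ionization = 1.11%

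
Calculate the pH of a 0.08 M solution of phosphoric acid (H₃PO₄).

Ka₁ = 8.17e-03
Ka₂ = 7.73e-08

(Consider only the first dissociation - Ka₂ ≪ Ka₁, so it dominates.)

First dissociation dominates. From Ka₁ = [H⁺][HA⁻]/[H₂A], x² + Ka₁·x − Ka₁·C = 0 with C = 0.08 M and Ka₁ = 8.17e-03. Solving: [H⁺] = (−Ka₁ + √(Ka₁² + 4·Ka₁·C)) / 2 = 2.1805e-02 M. pH = -log(2.1805e-02) = 1.66.

pH = 1.66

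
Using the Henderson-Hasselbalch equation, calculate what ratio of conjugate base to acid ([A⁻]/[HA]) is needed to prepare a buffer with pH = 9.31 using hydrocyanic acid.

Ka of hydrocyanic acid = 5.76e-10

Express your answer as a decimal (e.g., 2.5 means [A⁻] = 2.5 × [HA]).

pKa = -log(5.76e-10) = 9.2396. pH = pKa + log([A⁻]/[HA]), so log([A⁻]/[HA]) = pH − pKa = 9.31 − 9.2396 = 0.0704. [A⁻]/[HA] = 10^(0.0704) = 1.18

[A⁻]/[HA] = 1.18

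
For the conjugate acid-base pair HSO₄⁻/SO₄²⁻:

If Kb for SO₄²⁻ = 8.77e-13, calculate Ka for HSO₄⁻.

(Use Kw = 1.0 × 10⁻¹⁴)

For a conjugate pair Ka × Kb = Kw, so Ka = Kw/Kb = 1.0 × 10⁻¹⁴ / 8.77e-13 = 1.14e-02.

K_a = 1.14e-02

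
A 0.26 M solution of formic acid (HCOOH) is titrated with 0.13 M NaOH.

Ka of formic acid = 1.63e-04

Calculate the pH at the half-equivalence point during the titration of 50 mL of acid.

At half-equivalence [HA] = [A⁻], so Henderson-Hasselbalch gives pH = pKa = -log(1.63e-04) = 3.79.

pH = pKa = 3.79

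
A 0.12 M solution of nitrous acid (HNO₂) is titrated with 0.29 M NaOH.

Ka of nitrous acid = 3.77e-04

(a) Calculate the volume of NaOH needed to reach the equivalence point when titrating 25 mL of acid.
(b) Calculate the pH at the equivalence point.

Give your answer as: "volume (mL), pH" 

moles acid = 0.12 × 25/1000 = 0.003 mol; V_base = moles/0.29 × 1000 = 10.3 mL. At equivalence only the conjugate base is present: [A⁻] = 0.003/0.035 = 8.4878e-02 M. Kb = Kw/Ka = 2.65e-11; [OH⁻] = √(Kb × [A⁻]) = 1.5005e-06; pOH = 5.82; pH = 14 - pOH = 8.18.

V = 10.3 mL, pH = 8.18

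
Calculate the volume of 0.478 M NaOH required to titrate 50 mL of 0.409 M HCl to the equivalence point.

At equivalence: moles acid = moles base. moles HCl = 0.409 × 50/1000 = 0.02045 mol. V_base = moles / 0.478 × 1000 = 42.8 mL.

V_{base} = 42.8 mL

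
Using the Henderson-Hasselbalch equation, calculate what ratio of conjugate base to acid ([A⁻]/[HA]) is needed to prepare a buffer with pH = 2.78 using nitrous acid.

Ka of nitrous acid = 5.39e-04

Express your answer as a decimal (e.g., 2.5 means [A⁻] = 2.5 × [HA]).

pKa = -log(5.39e-04) = 3.2684. pH = pKa + log([A⁻]/[HA]), so log([A⁻]/[HA]) = pH − pKa = 2.78 − 3.2684 = -0.4884. [A⁻]/[HA] = 10^(-0.4884) = 0.325

[A⁻]/[HA] = 0.325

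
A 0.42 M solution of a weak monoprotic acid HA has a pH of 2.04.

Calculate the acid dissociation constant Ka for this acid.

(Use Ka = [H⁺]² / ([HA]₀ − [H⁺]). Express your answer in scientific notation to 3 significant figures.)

[H⁺] = 10^(−pH) = 10^(−2.04) = 9.120e-03 M. For HA ⇌ H⁺ + A⁻, Ka = [H⁺][A⁻]/[HA] = [H⁺]² / ([HA]₀ − [H⁺]) = (9.120e-03)² / (0.42 − 9.120e-03) = 2.02e-04.

K_a = 2.02e-04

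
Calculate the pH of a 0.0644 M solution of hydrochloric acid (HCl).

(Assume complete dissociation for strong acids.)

[H⁺] = 0.0644 M for strong acid. pH = -log[H⁺] = -log(0.0644)

pH = 1.19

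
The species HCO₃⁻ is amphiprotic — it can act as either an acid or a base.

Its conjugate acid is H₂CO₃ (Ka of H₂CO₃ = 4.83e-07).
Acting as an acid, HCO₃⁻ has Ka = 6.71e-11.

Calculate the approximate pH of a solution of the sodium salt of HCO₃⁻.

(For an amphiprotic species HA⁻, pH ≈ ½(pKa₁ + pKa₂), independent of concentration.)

pKa₁ = -log(4.83e-07) = 6.32; pKa₂ = -log(6.71e-11) = 10.17. For an amphiprotic species, pH ≈ ½(pKa₁ + pKa₂) = ½(6.32 + 10.17) = 8.24.

pH = 8.24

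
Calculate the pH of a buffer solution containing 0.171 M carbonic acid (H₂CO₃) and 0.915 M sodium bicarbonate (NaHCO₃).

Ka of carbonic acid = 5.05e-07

pKa = -log(5.05e-07) = 6.30. pH = pKa + log([A⁻]/[HA]) = 6.30 + log(0.915/0.171)

pH = 7.03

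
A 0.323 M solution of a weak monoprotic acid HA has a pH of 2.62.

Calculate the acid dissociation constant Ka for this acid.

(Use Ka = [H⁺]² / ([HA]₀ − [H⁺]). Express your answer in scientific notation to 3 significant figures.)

[H⁺] = 10^(−pH) = 10^(−2.62) = 2.399e-03 M. For HA ⇌ H⁺ + A⁻, Ka = [H⁺][A⁻]/[HA] = [H⁺]² / ([HA]₀ − [H⁺]) = (2.399e-03)² / (0.323 − 2.399e-03) = 1.79e-05.

K_a = 1.79e-05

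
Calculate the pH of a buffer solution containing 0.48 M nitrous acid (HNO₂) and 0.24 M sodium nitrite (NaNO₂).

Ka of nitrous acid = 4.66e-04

pKa = -log(4.66e-04) = 3.33. pH = pKa + log([A⁻]/[HA]) = 3.33 + log(0.24/0.48)

pH = 3.03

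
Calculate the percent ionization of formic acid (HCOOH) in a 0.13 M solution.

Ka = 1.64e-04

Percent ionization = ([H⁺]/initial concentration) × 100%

Using Ka equilibrium: x² + Ka×x - Ka×C = 0. Solving: [H⁺] = 4.5361e-03. Percent = (4.5361e-03/0.13) × 100

Percent ionization = 3.49%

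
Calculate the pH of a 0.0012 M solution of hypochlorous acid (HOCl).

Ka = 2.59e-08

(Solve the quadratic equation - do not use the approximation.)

x² + Ka×x - Ka×C = 0. Using quadratic formula: [H⁺] = 5.5620e-06

pH = 5.25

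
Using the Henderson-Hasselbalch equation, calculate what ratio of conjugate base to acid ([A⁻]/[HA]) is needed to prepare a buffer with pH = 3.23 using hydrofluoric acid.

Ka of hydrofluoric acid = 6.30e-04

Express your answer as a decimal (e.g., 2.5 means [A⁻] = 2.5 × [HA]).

pKa = -log(6.30e-04) = 3.2007. pH = pKa + log([A⁻]/[HA]), so log([A⁻]/[HA]) = pH − pKa = 3.23 − 3.2007 = 0.0293. [A⁻]/[HA] = 10^(0.0293) = 1.07

[A⁻]/[HA] = 1.07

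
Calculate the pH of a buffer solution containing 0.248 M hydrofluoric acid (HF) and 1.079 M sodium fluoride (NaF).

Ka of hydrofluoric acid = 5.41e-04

pKa = -log(5.41e-04) = 3.27. pH = pKa + log([A⁻]/[HA]) = 3.27 + log(1.079/0.248)

pH = 3.91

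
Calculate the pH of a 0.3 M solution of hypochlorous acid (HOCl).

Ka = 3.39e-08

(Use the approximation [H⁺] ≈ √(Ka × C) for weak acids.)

[H⁺] = √(Ka × C) = √(3.39e-08 × 0.3) = 1.0085e-04. pH = -log(1.0085e-04)

pH = 4.00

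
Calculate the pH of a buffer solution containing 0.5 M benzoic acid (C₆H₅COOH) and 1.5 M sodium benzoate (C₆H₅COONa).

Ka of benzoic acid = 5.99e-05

pKa = -log(5.99e-05) = 4.22. pH = pKa + log([A⁻]/[HA]) = 4.22 + log(1.5/0.5)

pH = 4.70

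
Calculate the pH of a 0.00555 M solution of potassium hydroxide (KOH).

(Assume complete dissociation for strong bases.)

[OH⁻] = 0.00555 M for strong base. pOH = -log[OH⁻] = 2.26, pH = 14 - pOH

pH = 11.74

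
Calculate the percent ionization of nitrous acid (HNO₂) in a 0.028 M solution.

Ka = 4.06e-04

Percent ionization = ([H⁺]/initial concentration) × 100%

Using Ka equilibrium: x² + Ka×x - Ka×C = 0. Solving: [H⁺] = 3.1748e-03. Percent = (3.1748e-03/0.028) × 100

Percent ionization = 11.3%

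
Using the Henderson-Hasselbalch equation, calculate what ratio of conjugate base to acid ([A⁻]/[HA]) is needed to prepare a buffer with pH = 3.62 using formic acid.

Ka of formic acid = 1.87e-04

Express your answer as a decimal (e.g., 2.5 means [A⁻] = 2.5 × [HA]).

pKa = -log(1.87e-04) = 3.7282. pH = pKa + log([A⁻]/[HA]), so log([A⁻]/[HA]) = pH − pKa = 3.62 − 3.7282 = -0.1082. [A⁻]/[HA] = 10^(-0.1082) = 0.780

[A⁻]/[HA] = 0.780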